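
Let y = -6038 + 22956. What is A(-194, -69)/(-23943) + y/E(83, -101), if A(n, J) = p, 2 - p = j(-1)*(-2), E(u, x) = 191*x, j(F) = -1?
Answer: -16918/19291 ≈ -0.87699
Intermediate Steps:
y = 16918
p = 0 (p = 2 - (-1)*(-2) = 2 - 1*2 = 2 - 2 = 0)
A(n, J) = 0
A(-194, -69)/(-23943) + y/E(83, -101) = 0/(-23943) + 16918/((191*(-101))) = 0*(-1/23943) + 16918/(-19291) = 0 + 16918*(-1/19291) = 0 - 16918/19291 = -16918/19291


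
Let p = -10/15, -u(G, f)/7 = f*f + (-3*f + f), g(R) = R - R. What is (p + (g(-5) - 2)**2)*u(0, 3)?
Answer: -70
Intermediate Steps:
g(R) = 0
u(G, f) = -7*f**2 + 14*f (u(G, f) = -7*(f*f + (-3*f + f)) = -7*(f**2 - 2*f) = -7*f**2 + 14*f)
p = -2/3 (p = -10*1/15 = -2/3 ≈ -0.66667)
(p + (g(-5) - 2)**2)*u(0, 3) = (-2/3 + (0 - 2)**2)*(7*3*(2 - 1*3)) = (-2/3 + (-2)**2)*(7*3*(2 - 3)) = (-2/3 + 4)*(7*3*(-1)) = (10/3)*(-21) = -70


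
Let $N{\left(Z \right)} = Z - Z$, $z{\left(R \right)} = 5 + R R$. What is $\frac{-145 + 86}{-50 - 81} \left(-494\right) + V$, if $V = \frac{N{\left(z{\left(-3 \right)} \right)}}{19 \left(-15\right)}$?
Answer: $- \frac{29146}{131} \approx -222.49$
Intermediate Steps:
$z{\left(R \right)} = 5 + R^{2}$
$N{\left(Z \right)} = 0$
$V = 0$ ($V = \frac{0}{19 \left(-15\right)} = \frac{0}{-285} = 0 \left(- \frac{1}{285}\right) = 0$)
$\frac{-145 + 86}{-50 - 81} \left(-494\right) + V = \frac{-145 + 86}{-50 - 81} \left(-494\right) + 0 = - \frac{59}{-131} \left(-494\right) + 0 = \left(-59\right) \left(- \frac{1}{131}\right) \left(-494\right) + 0 = \frac{59}{131} \left(-494\right) + 0 = - \frac{29146}{131} + 0 = - \frac{29146}{131}$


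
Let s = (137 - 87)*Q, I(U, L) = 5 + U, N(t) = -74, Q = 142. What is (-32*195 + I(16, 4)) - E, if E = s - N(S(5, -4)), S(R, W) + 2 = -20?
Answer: -13393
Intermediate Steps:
S(R, W) = -22 (S(R, W) = -2 - 20 = -22)
s = 7100 (s = (137 - 87)*142 = 50*142 = 7100)
E = 7174 (E = 7100 - 1*(-74) = 7100 + 74 = 7174)
(-32*195 + I(16, 4)) - E = (-32*195 + (5 + 16)) - 1*7174 = (-6240 + 21) - 7174 = -6219 - 7174 = -13393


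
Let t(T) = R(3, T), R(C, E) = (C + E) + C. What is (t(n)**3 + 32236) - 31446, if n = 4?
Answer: 1790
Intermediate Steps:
R(C, E) = E + 2*C
t(T) = 6 + T (t(T) = T + 2*3 = T + 6 = 6 + T)
(t(n)**3 + 32236) - 31446 = ((6 + 4)**3 + 32236) - 31446 = (10**3 + 32236) - 31446 = (1000 + 32236) - 31446 = 33236 - 31446 = 1790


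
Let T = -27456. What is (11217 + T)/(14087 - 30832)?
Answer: 16239/16745 ≈ 0.96978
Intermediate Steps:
(11217 + T)/(14087 - 30832) = (11217 - 27456)/(14087 - 30832) = -16239/(-16745) = -16239*(-1/16745) = 16239/16745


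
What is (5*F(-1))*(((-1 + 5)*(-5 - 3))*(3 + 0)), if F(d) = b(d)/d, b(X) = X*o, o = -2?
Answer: 960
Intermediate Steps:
b(X) = -2*X (b(X) = X*(-2) = -2*X)
F(d) = -2 (F(d) = (-2*d)/d = -2)
(5*F(-1))*(((-1 + 5)*(-5 - 3))*(3 + 0)) = (5*(-2))*(((-1 + 5)*(-5 - 3))*(3 + 0)) = -10*4*(-8)*3 = -(-320)*3 = -10*(-96) = 960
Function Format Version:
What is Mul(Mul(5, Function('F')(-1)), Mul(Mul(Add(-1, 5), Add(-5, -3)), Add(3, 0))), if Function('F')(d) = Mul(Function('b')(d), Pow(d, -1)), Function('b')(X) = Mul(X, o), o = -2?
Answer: 960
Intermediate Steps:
Function('b')(X) = Mul(-2, X) (Function('b')(X) = Mul(X, -2) = Mul(-2, X))
Function('F')(d) = -2 (Function('F')(d) = Mul(Mul(-2, d), Pow(d, -1)) = -2)
Mul(Mul(5, Function('F')(-1)), Mul(Mul(Add(-1, 5), Add(-5, -3)), Add(3, 0))) = Mul(Mul(5, -2), Mul(Mul(Add(-1, 5), Add(-5, -3)), Add(3, 0))) = Mul(-10, Mul(Mul(4, -8), 3)) = Mul(-10, Mul(-32, 3)) = Mul(-10, -96) = 960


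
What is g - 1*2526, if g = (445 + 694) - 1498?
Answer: -2885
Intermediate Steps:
g = -359 (g = 1139 - 1498 = -359)
g - 1*2526 = -359 - 1*2526 = -359 - 2526 = -2885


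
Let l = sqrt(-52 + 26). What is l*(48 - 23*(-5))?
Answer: 163*I*sqrt(26) ≈ 831.14*I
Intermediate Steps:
l = I*sqrt(26) (l = sqrt(-26) = I*sqrt(26) ≈ 5.099*I)
l*(48 - 23*(-5)) = (I*sqrt(26))*(48 - 23*(-5)) = (I*sqrt(26))*(48 + 115) = (I*sqrt(26))*163 = 163*I*sqrt(26)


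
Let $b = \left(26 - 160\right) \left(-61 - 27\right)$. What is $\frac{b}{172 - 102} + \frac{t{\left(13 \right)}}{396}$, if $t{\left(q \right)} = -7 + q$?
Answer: $\frac{389171}{2310} \approx 168.47$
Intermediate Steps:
$b = 11792$ ($b = \left(-134\right) \left(-88\right) = 11792$)
$\frac{b}{172 - 102} + \frac{t{\left(13 \right)}}{396} = \frac{11792}{172 - 102} + \frac{-7 + 13}{396} = \frac{11792}{70} + 6 \cdot \frac{1}{396} = 11792 \cdot \frac{1}{70} + \frac{1}{66} = \frac{5896}{35} + \frac{1}{66} = \frac{389171}{2310}$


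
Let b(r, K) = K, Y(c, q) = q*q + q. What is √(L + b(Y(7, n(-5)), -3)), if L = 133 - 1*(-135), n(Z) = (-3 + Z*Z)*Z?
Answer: √265 ≈ 16.279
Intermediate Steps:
n(Z) = Z*(-3 + Z²) (n(Z) = (-3 + Z²)*Z = Z*(-3 + Z²))
Y(c, q) = q + q² (Y(c, q) = q² + q = q + q²)
L = 268 (L = 133 + 135 = 268)
√(L + b(Y(7, n(-5)), -3)) = √(268 - 3) = √265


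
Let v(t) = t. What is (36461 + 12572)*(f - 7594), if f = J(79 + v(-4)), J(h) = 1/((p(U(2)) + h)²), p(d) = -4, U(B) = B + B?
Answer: -1877049581649/5041 ≈ -3.7236e+8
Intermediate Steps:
U(B) = 2*B
J(h) = (-4 + h)⁻² (J(h) = 1/((-4 + h)²) = (-4 + h)⁻²)
f = 1/5041 (f = (-4 + (79 - 4))⁻² = (-4 + 75)⁻² = 71⁻² = 1/5041 ≈ 0.00019837)
(36461 + 12572)*(f - 7594) = (36461 + 12572)*(1/5041 - 7594) = 49033*(-38281353/5041) = -1877049581649/5041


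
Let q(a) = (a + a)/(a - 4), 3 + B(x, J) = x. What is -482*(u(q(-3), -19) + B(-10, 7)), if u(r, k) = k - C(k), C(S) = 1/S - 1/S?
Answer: 15424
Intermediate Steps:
B(x, J) = -3 + x
q(a) = 2*a/(-4 + a) (q(a) = (2*a)/(-4 + a) = 2*a/(-4 + a))
C(S) = 0 (C(S) = 1/S - 1/S = 0)
u(r, k) = k (u(r, k) = k - 1*0 = k + 0 = k)
-482*(u(q(-3), -19) + B(-10, 7)) = -482*(-19 + (-3 - 10)) = -482*(-19 - 13) = -482*(-32) = 15424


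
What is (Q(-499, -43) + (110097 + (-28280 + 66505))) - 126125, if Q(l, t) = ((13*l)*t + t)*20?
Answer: 5600157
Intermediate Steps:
Q(l, t) = 20*t + 260*l*t (Q(l, t) = (13*l*t + t)*20 = (t + 13*l*t)*20 = 20*t + 260*l*t)
(Q(-499, -43) + (110097 + (-28280 + 66505))) - 126125 = (20*(-43)*(1 + 13*(-499)) + (110097 + (-28280 + 66505))) - 126125 = (20*(-43)*(1 - 6487) + (110097 + 38225)) - 126125 = (20*(-43)*(-6486) + 148322) - 126125 = (5577960 + 148322) - 126125 = 5726282 - 126125 = 5600157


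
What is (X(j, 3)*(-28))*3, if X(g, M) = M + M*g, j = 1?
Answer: -504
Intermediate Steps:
(X(j, 3)*(-28))*3 = ((3*(1 + 1))*(-28))*3 = ((3*2)*(-28))*3 = (6*(-28))*3 = -168*3 = -504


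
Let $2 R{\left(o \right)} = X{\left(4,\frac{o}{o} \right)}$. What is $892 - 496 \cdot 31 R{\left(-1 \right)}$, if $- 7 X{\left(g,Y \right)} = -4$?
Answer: $- \frac{24508}{7} \approx -3501.1$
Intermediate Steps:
$X{\left(g,Y \right)} = \frac{4}{7}$ ($X{\left(g,Y \right)} = \left(- \frac{1}{7}\right) \left(-4\right) = \frac{4}{7}$)
$R{\left(o \right)} = \frac{2}{7}$ ($R{\left(o \right)} = \frac{1}{2} \cdot \frac{4}{7} = \frac{2}{7}$)
$892 - 496 \cdot 31 R{\left(-1 \right)} = 892 - 496 \cdot 31 \cdot \frac{2}{7} = 892 - \frac{30752}{7} = - \frac{24508}{7}$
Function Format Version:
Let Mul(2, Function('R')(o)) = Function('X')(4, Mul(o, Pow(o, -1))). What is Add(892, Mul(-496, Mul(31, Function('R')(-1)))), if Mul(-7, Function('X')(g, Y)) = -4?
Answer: Rational(-24508, 7) ≈ -3501.1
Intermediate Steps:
Function('X')(g, Y) = Rational(4, 7) (Function('X')(g, Y) = Mul(Rational(-1, 7), -4) = Rational(4, 7))
Function('R')(o) = Rational(2, 7) (Function('R')(o) = Mul(Rational(1, 2), Rational(4, 7)) = Rational(2, 7))
Add(892, Mul(-496, Mul(31, Function('R')(-1)))) = Add(892, Mul(-496, Mul(31, Rational(2, 7)))) = Add(892, Mul(-496, Rational(62, 7))) = Add(892, Rational(-30752, 7)) = Rational(-24508, 7)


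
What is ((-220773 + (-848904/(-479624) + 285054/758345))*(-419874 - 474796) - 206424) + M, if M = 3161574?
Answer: 256578825920239347846/1299001651 ≈ 1.9752e+11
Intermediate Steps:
((-220773 + (-848904/(-479624) + 285054/758345))*(-419874 - 474796) - 206424) + M = ((-220773 + (-848904/(-479624) + 285054/758345))*(-419874 - 474796) - 206424) + 3161574 = ((-220773 + (-848904*(-1/479624) + 285054*(1/758345)))*(-894670) - 206424) + 3161574 = ((-220773 + (106113/59953 + 40722/108335))*(-894670) - 206424) + 3161574 = ((-220773 + 13937157921/6495008255)*(-894670) - 206424) + 3161574 = (-1433908520323194/6495008255*(-894670) - 206424) + 3161574 = (256574987175510395196/1299001651 - 206424) + 3161574 = 256574719030393589172/1299001651 + 3161574 = 256578825920239347846/1299001651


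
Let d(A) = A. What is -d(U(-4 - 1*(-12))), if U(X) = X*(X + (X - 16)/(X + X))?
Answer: -60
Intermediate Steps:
U(X) = X*(X + (-16 + X)/(2*X)) (U(X) = X*(X + (-16 + X)/((2*X))) = X*(X + (-16 + X)*(1/(2*X))) = X*(X + (-16 + X)/(2*X)))
-d(U(-4 - 1*(-12))) = -(-8 + (-4 - 1*(-12))**2 + (-4 - 1*(-12))/2) = -(-8 + (-4 + 12)**2 + (-4 + 12)/2) = -(-8 + 8**2 + (1/2)*8) = -(-8 + 64 + 4) = -1*60 = -60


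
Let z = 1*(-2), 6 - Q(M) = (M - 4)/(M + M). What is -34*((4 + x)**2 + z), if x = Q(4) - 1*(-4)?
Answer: -6596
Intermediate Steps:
Q(M) = 6 - (-4 + M)/(2*M) (Q(M) = 6 - (M - 4)/(M + M) = 6 - (-4 + M)/(2*M))
z = -2
x = 10 (x = (11/2 + 2/4) - 1*(-4) = (11/2 + 2*(1/4)) + 4 = (11/2 + 1/2) + 4 = 6 + 4 = 10)
-34*((4 + x)**2 + z) = -34*((4 + 10)**2 - 2) = -34*(14**2 - 2) = -34*(196 - 2) = -34*194 = -6596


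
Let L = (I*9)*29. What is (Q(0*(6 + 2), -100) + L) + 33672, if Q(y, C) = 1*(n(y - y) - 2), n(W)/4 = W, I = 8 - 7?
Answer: 33931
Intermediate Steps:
I = 1
n(W) = 4*W
Q(y, C) = -2 (Q(y, C) = 1*(4*(y - y) - 2) = 1*(4*0 - 2) = 1*(0 - 2) = 1*(-2) = -2)
L = 261 (L = (1*9)*29 = 9*29 = 261)
(Q(0*(6 + 2), -100) + L) + 33672 = (-2 + 261) + 33672 = 259 + 33672 = 33931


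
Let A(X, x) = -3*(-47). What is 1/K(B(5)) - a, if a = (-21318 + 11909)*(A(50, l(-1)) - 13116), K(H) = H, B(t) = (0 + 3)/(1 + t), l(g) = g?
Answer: -122081773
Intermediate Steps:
A(X, x) = 141
B(t) = 3/(1 + t)
a = 122081775 (a = (-21318 + 11909)*(141 - 13116) = -9409*(-12975) = 122081775)
1/K(B(5)) - a = 1/(3/(1 + 5)) - 1*122081775 = 1/(3/6) - 122081775 = 1/(3*(1/6)) - 122081775 = 1/(1/2) - 122081775 = 2 - 122081775 = -122081773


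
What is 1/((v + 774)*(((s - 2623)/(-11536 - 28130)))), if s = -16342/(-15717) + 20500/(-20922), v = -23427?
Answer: -241544692246/361820511177621 ≈ -0.00066758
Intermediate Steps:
s = 3284804/54805179 (s = -16342*(-1/15717) + 20500*(-1/20922) = 16342/15717 - 10250/10461 = 3284804/54805179 ≈ 0.059936)
1/((v + 774)*(((s - 2623)/(-11536 - 28130)))) = 1/((-23427 + 774)*(((3284804/54805179 - 2623)/(-11536 - 28130)))) = 1/((-22653)*((-143750699713/54805179/(-39666)))) = -1/(22653*((-143750699713/54805179*(-1/39666)))) = -1/(22653*143750699713/2173902230214) = -1/22653*2173902230214/143750699713 = -241544692246/361820511177621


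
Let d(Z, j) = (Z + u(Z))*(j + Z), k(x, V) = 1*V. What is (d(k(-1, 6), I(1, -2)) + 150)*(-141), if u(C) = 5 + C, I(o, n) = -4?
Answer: -25944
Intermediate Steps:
k(x, V) = V
d(Z, j) = (5 + 2*Z)*(Z + j) (d(Z, j) = (Z + (5 + Z))*(j + Z) = (5 + 2*Z)*(Z + j))
(d(k(-1, 6), I(1, -2)) + 150)*(-141) = ((6**2 + 6*(-4) + 6*(5 + 6) - 4*(5 + 6)) + 150)*(-141) = ((36 - 24 + 6*11 - 4*11) + 150)*(-141) = ((36 - 24 + 66 - 44) + 150)*(-141) = (34 + 150)*(-141) = 184*(-141) = -25944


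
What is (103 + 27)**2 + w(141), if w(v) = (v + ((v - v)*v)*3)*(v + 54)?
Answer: 44395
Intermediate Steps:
w(v) = v*(54 + v) (w(v) = (v + (0*v)*3)*(54 + v) = (v + 0*3)*(54 + v) = (v + 0)*(54 + v) = v*(54 + v))
(103 + 27)**2 + w(141) = (103 + 27)**2 + 141*(54 + 141) = 130**2 + 141*195 = 16900 + 27495 = 44395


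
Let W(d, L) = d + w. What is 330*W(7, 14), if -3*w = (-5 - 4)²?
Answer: -6600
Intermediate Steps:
w = -27 (w = -(-5 - 4)²/3 = -⅓*(-9)² = -⅓*81 = -27)
W(d, L) = -27 + d (W(d, L) = d - 27 = -27 + d)
330*W(7, 14) = 330*(-27 + 7) = 330*(-20) = -6600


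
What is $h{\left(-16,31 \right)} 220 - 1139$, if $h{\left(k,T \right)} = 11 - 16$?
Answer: $-2239$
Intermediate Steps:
$h{\left(k,T \right)} = -5$ ($h{\left(k,T \right)} = 11 - 16 = -5$)
$h{\left(-16,31 \right)} 220 - 1139 = \left(-5\right) 220 - 1139 = -1100 - 1139 = -2239$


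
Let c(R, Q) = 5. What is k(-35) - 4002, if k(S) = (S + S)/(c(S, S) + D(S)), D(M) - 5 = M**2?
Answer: -988508/247 ≈ -4002.1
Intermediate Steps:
D(M) = 5 + M**2
k(S) = 2*S/(10 + S**2) (k(S) = (S + S)/(5 + (5 + S**2)) = (2*S)/(10 + S**2) = 2*S/(10 + S**2))
k(-35) - 4002 = 2*(-35)/(10 + (-35)**2) - 4002 = 2*(-35)/(10 + 1225) - 4002 = 2*(-35)/1235 - 4002 = 2*(-35)*(1/1235) - 4002 = -14/247 - 4002 = -988508/247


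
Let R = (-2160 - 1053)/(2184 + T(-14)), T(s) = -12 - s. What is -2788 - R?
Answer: -6091355/2186 ≈ -2786.5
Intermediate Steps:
R = -3213/2186 (R = (-2160 - 1053)/(2184 + (-12 - 1*(-14))) = -3213/(2184 + (-12 + 14)) = -3213/(2184 + 2) = -3213/2186 ≈ -1.4698)
-2788 - R = -2788 - 1*(-3213/2186) = -2788 + 3213/2186 = -6091355/2186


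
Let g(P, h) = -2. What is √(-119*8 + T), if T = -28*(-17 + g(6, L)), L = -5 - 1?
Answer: 2*I*√105 ≈ 20.494*I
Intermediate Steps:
L = -6
T = 532 (T = -28*(-17 - 2) = -28*(-19) = 532)
√(-119*8 + T) = √(-119*8 + 532) = √(-952 + 532) = √(-420) = 2*I*√105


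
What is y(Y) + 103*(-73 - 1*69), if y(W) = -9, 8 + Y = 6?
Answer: -14635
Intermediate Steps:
Y = -2 (Y = -8 + 6 = -2)
y(Y) + 103*(-73 - 1*69) = -9 + 103*(-73 - 1*69) = -9 + 103*(-73 - 69) = -9 + 103*(-142) = -9 - 14626 = -14635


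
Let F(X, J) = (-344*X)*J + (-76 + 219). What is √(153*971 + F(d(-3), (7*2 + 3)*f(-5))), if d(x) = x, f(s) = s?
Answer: √60986 ≈ 246.95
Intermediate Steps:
F(X, J) = 143 - 344*J*X (F(X, J) = -344*J*X + 143 = 143 - 344*J*X)
√(153*971 + F(d(-3), (7*2 + 3)*f(-5))) = √(153*971 + (143 - 344*(7*2 + 3)*(-5)*(-3))) = √(148563 + (143 - 344*(14 + 3)*(-5)*(-3))) = √(148563 + (143 - 344*17*(-5)*(-3))) = √(148563 + (143 - 344*(-85)*(-3))) = √(148563 + (143 - 87720)) = √(148563 - 87577) = √60986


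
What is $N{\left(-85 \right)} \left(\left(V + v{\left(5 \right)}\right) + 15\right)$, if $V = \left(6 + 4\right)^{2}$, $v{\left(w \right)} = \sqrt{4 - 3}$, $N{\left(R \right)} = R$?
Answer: $-9860$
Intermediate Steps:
$v{\left(w \right)} = 1$ ($v{\left(w \right)} = \sqrt{1} = 1$)
$V = 100$ ($V = 10^{2} = 100$)
$N{\left(-85 \right)} \left(\left(V + v{\left(5 \right)}\right) + 15\right) = - 85 \left(\left(100 + 1\right) + 15\right) = - 85 \left(101 + 15\right) = \left(-85\right) 116 = -9860$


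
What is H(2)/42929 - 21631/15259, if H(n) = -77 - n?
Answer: -929802660/655053611 ≈ -1.4194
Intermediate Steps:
H(2)/42929 - 21631/15259 = (-77 - 1*2)/42929 - 21631/15259 = (-77 - 2)*(1/42929) - 21631*1/15259 = -79*1/42929 - 21631/15259 = -79/42929 - 21631/15259 = -929802660/655053611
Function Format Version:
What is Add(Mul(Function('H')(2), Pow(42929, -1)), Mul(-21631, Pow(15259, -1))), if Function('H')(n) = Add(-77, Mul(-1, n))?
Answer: Rational(-929802660, 655053611) ≈ -1.4194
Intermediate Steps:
Add(Mul(Function('H')(2), Pow(42929, -1)), Mul(-21631, Pow(15259, -1))) = Add(Mul(Add(-77, Mul(-1, 2)), Pow(42929, -1)), Mul(-21631, Pow(15259, -1))) = Add(Mul(Add(-77, -2), Rational(1, 42929)), Mul(-21631, Rational(1, 15259))) = Add(Mul(-79, Rational(1, 42929)), Rational(-21631, 15259)) = Add(Rational(-79, 42929), Rational(-21631, 15259)) = Rational(-929802660, 655053611)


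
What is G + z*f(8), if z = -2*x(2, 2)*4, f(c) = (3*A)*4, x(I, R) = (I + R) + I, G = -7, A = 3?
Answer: -1735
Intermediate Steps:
x(I, R) = R + 2*I
f(c) = 36 (f(c) = (3*3)*4 = 9*4 = 36)
z = -48 (z = -2*(2 + 2*2)*4 = -2*(2 + 4)*4 = -2*6*4 = -12*4 = -48)
G + z*f(8) = -7 - 48*36 = -7 - 1728 = -1735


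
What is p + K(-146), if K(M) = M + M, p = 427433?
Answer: 427141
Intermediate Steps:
K(M) = 2*M
p + K(-146) = 427433 + 2*(-146) = 427433 - 292 = 427141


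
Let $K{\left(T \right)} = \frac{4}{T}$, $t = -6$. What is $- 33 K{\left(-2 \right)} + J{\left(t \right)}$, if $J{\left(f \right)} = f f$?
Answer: $102$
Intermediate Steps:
$J{\left(f \right)} = f^{2}$
$- 33 K{\left(-2 \right)} + J{\left(t \right)} = - 33 \frac{4}{-2} + \left(-6\right)^{2} = - 33 \cdot 4 \left(- \frac{1}{2}\right) + 36 = \left(-33\right) \left(-2\right) + 36 = 66 + 36 = 102$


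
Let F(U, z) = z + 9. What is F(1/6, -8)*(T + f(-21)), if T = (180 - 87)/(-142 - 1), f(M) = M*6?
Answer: -18111/143 ≈ -126.65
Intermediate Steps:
F(U, z) = 9 + z
f(M) = 6*M
T = -93/143 (T = 93/(-143) = 93*(-1/143) = -93/143 ≈ -0.65035)
F(1/6, -8)*(T + f(-21)) = (9 - 8)*(-93/143 + 6*(-21)) = 1*(-93/143 - 126) = 1*(-18111/143) = -18111/143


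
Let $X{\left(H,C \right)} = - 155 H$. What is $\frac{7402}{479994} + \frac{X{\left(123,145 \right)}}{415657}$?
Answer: $- \frac{3037196248}{99756433029} \approx -0.030446$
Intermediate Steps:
$\frac{7402}{479994} + \frac{X{\left(123,145 \right)}}{415657} = \frac{7402}{479994} + \frac{\left(-155\right) 123}{415657} = 7402 \cdot \frac{1}{479994} - \frac{19065}{415657} = \frac{3701}{239997} - \frac{19065}{415657} = - \frac{3037196248}{99756433029}$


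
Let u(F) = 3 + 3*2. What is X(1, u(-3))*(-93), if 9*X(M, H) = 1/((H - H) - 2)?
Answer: 31/6 ≈ 5.1667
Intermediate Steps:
u(F) = 9 (u(F) = 3 + 6 = 9)
X(M, H) = -1/18 (X(M, H) = 1/(9*((H - H) - 2)) = 1/(9*(0 - 2)) = (1/9)/(-2) = (1/9)*(-1/2) = -1/18)
X(1, u(-3))*(-93) = -1/18*(-93) = 31/6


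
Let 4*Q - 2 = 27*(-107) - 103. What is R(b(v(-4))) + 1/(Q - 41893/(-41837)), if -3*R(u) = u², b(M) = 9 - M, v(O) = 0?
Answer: -1686571957/62462529 ≈ -27.001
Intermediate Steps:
Q = -1495/2 (Q = ½ + (27*(-107) - 103)/4 = ½ + (-2889 - 103)/4 = ½ + (¼)*(-2992) = ½ - 748 = -1495/2 ≈ -747.50)
R(u) = -u²/3
R(b(v(-4))) + 1/(Q - 41893/(-41837)) = -(9 - 1*0)²/3 + 1/(-1495/2 - 41893/(-41837)) = -(9 + 0)²/3 + 1/(-1495/2 - 41893*(-1/41837)) = -⅓*9² + 1/(-1495/2 + 41893/41837) = -⅓*81 + 1/(-62462529/83674) = -27 - 83674/62462529 = -1686571957/62462529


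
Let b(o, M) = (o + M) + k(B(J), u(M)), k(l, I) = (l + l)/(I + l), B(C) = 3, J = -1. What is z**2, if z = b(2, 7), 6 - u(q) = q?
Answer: 144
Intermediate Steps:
u(q) = 6 - q
k(l, I) = 2*l/(I + l) (k(l, I) = (2*l)/(I + l) = 2*l/(I + l))
b(o, M) = M + o + 6/(9 - M) (b(o, M) = (o + M) + 2*3/((6 - M) + 3) = (M + o) + 2*3/(9 - M) = (M + o) + 6/(9 - M) = M + o + 6/(9 - M))
z = 12 (z = (-6 + (-9 + 7)*(7 + 2))/(-9 + 7) = (-6 - 2*9)/(-2) = -(-6 - 18)/2 = -1/2*(-24) = 12)
z**2 = 12**2 = 144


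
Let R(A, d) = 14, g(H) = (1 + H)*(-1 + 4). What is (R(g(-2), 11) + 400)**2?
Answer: 171396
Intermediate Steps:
g(H) = 3 + 3*H (g(H) = (1 + H)*3 = 3 + 3*H)
(R(g(-2), 11) + 400)**2 = (14 + 400)**2 = 414**2 = 171396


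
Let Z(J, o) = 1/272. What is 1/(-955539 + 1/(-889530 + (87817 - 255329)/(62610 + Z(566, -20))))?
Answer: -15148671190394/14475146120614922287 ≈ -1.0465e-6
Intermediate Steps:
Z(J, o) = 1/272
1/(-955539 + 1/(-889530 + (87817 - 255329)/(62610 + Z(566, -20)))) = 1/(-955539 + 1/(-889530 + (87817 - 255329)/(62610 + 1/272))) = 1/(-955539 + 1/(-889530 - 167512/17029921/272)) = 1/(-955539 + 1/(-889530 - 167512*272/17029921)) = 1/(-955539 + 1/(-889530 - 45563264/17029921)) = 1/(-955539 + 1/(-15148671190394/17029921)) = 1/(-955539 - 17029921/15148671190394) = 1/(-14475146120614922287/15148671190394) = -15148671190394/14475146120614922287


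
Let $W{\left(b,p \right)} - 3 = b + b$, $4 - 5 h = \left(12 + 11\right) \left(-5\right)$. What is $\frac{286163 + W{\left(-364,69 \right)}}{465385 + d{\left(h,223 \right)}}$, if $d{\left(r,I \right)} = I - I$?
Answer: $\frac{285438}{465385} \approx 0.61334$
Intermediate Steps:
$h = \frac{119}{5}$ ($h = \frac{4}{5} - \frac{\left(12 + 11\right) \left(-5\right)}{5} = \frac{4}{5} - \frac{23 \left(-5\right)}{5} = \frac{4}{5} - -23 = \frac{4}{5} + 23 = \frac{119}{5} \approx 23.8$)
$W{\left(b,p \right)} = 3 + 2 b$ ($W{\left(b,p \right)} = 3 + \left(b + b\right) = 3 + 2 b$)
$d{\left(r,I \right)} = 0$
$\frac{286163 + W{\left(-364,69 \right)}}{465385 + d{\left(h,223 \right)}} = \frac{286163 + \left(3 + 2 \left(-364\right)\right)}{465385 + 0} = \frac{286163 + \left(3 - 728\right)}{465385} = \left(286163 - 725\right) \frac{1}{465385} = 285438 \cdot \frac{1}{465385} = \frac{285438}{465385}$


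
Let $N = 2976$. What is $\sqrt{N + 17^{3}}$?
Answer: $7 \sqrt{161} \approx 88.82$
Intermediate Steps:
$\sqrt{N + 17^{3}} = \sqrt{2976 + 17^{3}} = \sqrt{2976 + 4913} = \sqrt{7889} = 7 \sqrt{161}$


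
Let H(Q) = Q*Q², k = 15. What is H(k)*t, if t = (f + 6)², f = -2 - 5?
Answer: 3375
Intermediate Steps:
f = -7
t = 1 (t = (-7 + 6)² = (-1)² = 1)
H(Q) = Q³
H(k)*t = 15³*1 = 3375*1 = 3375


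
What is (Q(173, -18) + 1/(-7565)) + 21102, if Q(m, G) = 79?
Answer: 160234264/7565 ≈ 21181.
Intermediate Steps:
(Q(173, -18) + 1/(-7565)) + 21102 = (79 + 1/(-7565)) + 21102 = (79 - 1/7565) + 21102 = 597634/7565 + 21102 = 160234264/7565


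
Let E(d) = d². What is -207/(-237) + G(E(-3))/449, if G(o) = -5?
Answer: 30586/35471 ≈ 0.86228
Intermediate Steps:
-207/(-237) + G(E(-3))/449 = -207/(-237) - 5/449 = -207*(-1/237) - 5*1/449 = 69/79 - 5/449 = 30586/35471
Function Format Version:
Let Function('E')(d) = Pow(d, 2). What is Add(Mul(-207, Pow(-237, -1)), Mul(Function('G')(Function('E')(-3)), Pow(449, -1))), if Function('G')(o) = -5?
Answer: Rational(30586, 35471) ≈ 0.86228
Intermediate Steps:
Add(Mul(-207, Pow(-237, -1)), Mul(Function('G')(Function('E')(-3)), Pow(449, -1))) = Add(Mul(-207, Pow(-237, -1)), Mul(-5, Pow(449, -1))) = Add(Mul(-207, Rational(-1, 237)), Mul(-5, Rational(1, 449))) = Add(Rational(69, 79), Rational(-5, 449)) = Rational(30586, 35471)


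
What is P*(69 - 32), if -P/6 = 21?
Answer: -4662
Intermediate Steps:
P = -126 (P = -6*21 = -126)
P*(69 - 32) = -126*(69 - 32) = -126*37 = -4662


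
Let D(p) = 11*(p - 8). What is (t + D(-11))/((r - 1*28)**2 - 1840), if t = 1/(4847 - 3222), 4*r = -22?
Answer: 150944/518375 ≈ 0.29119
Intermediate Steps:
r = -11/2 (r = (1/4)*(-22) = -11/2 ≈ -5.5000)
t = 1/1625 ≈ 0.00061538
D(p) = -88 + 11*p (D(p) = 11*(-8 + p) = -88 + 11*p)
(t + D(-11))/((r - 1*28)**2 - 1840) = (1/1625 + (-88 + 11*(-11)))/((-11/2 - 1*28)**2 - 1840) = (1/1625 + (-88 - 121))/((-11/2 - 28)**2 - 1840) = (1/1625 - 209)/((-67/2)**2 - 1840) = -339624/(1625*(4489/4 - 1840)) = -339624/(1625*(-2871/4)) = -339624/1625*(-4/2871) = 150944/518375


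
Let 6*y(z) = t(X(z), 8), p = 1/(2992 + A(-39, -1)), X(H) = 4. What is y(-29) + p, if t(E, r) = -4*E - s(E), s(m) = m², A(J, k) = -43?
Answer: -15727/2949 ≈ -5.3330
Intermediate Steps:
p = 1/2949 (p = 1/(2992 - 43) = 1/2949 ≈ 0.00033910)
t(E, r) = -E² - 4*E (t(E, r) = -4*E - E² = -E² - 4*E)
y(z) = -16/3 (y(z) = (4*(-4 - 1*4))/6 = (4*(-4 - 4))/6 = (4*(-8))/6 = (⅙)*(-32) = -16/3)
y(-29) + p = -16/3 + 1/2949 = -15727/2949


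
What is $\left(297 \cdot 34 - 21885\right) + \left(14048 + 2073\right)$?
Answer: $4334$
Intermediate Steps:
$\left(297 \cdot 34 - 21885\right) + \left(14048 + 2073\right) = \left(10098 - 21885\right) + 16121 = -11787 + 16121 = 4334$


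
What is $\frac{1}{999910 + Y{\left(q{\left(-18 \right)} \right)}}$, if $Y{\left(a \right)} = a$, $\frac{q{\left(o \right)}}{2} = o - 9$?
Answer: $\frac{1}{999856} \approx 1.0001 \cdot 10^{-6}$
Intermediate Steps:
$q{\left(o \right)} = -18 + 2 o$ ($q{\left(o \right)} = 2 \left(o - 9\right) = 2 \left(-9 + o\right) = -18 + 2 o$)
$\frac{1}{999910 + Y{\left(q{\left(-18 \right)} \right)}} = \frac{1}{999910 + \left(-18 + 2 \left(-18\right)\right)} = \frac{1}{999910 - 54} = \frac{1}{999856}$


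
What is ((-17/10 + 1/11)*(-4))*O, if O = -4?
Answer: -1416/55 ≈ -25.745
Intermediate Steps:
((-17/10 + 1/11)*(-4))*O = ((-17/10 + 1/11)*(-4))*(-4) = -177/110*(-4)*(-4) = (354/55)*(-4) = -1416/55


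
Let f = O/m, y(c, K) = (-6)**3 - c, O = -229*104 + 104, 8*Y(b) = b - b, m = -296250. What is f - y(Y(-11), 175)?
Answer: 10668952/49375 ≈ 216.08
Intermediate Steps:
Y(b) = 0 (Y(b) = (b - b)/8 = (1/8)*0 = 0)
O = -23712 (O = -23816 + 104 = -23712)
y(c, K) = -216 - c
f = 3952/49375 (f = -23712/(-296250) = -23712*(-1/296250) = 3952/49375 ≈ 0.080040)
f - y(Y(-11), 175) = 3952/49375 - (-216 - 1*0) = 3952/49375 - (-216 + 0) = 3952/49375 - 1*(-216) = 3952/49375 + 216 = 10668952/49375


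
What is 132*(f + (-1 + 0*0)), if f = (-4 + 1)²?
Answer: 1056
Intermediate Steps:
f = 9 (f = (-3)² = 9)
132*(f + (-1 + 0*0)) = 132*(9 + (-1 + 0*0)) = 132*(9 + (-1 + 0)) = 132*(9 - 1) = 132*8 = 1056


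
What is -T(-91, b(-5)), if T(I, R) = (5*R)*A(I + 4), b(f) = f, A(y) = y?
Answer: -2175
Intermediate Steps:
T(I, R) = 5*R*(4 + I) (T(I, R) = (5*R)*(I + 4) = (5*R)*(4 + I) = 5*R*(4 + I))
-T(-91, b(-5)) = -5*(-5)*(4 - 91) = -5*(-5)*(-87) = -1*2175 = -2175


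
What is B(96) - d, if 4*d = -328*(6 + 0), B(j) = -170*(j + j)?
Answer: -32148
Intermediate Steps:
B(j) = -340*j
d = -492 (d = (-328*(6 + 0))/4 = (-328*6)/4 = (¼)*(-1968) = -492)
B(96) - d = -340*96 - 1*(-492) = -32640 + 492 = -32148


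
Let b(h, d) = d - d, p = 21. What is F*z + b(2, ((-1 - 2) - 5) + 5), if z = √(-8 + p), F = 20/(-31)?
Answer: -20*√13/31 ≈ -2.3262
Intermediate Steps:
b(h, d) = 0
F = -20/31 (F = 20*(-1/31) = -20/31 ≈ -0.64516)
z = √13 (z = √(-8 + 21) = √13 ≈ 3.6056)
F*z + b(2, ((-1 - 2) - 5) + 5) = -20*√13/31 + 0 = -20*√13/31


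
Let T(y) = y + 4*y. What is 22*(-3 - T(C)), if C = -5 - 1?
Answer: 594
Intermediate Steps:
C = -6
T(y) = 5*y
22*(-3 - T(C)) = 22*(-3 - 5*(-6)) = 22*(-3 - 1*(-30)) = 22*(-3 + 30) = 22*27 = 594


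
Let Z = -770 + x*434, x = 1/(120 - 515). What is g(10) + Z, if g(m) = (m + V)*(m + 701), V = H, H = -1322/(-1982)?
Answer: 2666969751/391445 ≈ 6813.1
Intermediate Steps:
H = 661/991 (H = -1322*(-1/1982) = 661/991 ≈ 0.66700)
V = 661/991 ≈ 0.66700
x = -1/395 (x = 1/(-395) = -1/395 ≈ -0.0025316)
g(m) = (701 + m)*(661/991 + m) (g(m) = (m + 661/991)*(m + 701) = (661/991 + m)*(701 + m) = (701 + m)*(661/991 + m))
Z = -304584/395 (Z = -770 - 1/395*434 = -770 - 434/395 = -304584/395 ≈ -771.10)
g(10) + Z = (463361/991 + 10² + (695352/991)*10) - 304584/395 = (463361/991 + 100 + 6953520/991) - 304584/395 = 7515981/991 - 304584/395 = 2666969751/391445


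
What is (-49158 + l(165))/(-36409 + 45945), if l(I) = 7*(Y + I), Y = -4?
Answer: -48031/9536 ≈ -5.0368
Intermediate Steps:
l(I) = -28 + 7*I (l(I) = 7*(-4 + I) = -28 + 7*I)
(-49158 + l(165))/(-36409 + 45945) = (-49158 + (-28 + 7*165))/(-36409 + 45945) = (-49158 + (-28 + 1155))/9536 = (-49158 + 1127)*(1/9536) = -48031*1/9536 = -48031/9536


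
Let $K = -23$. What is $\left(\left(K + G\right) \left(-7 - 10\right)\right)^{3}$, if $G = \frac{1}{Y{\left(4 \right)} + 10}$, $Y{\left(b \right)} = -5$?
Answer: $\frac{7278825672}{125} \approx 5.8231 \cdot 10^{7}$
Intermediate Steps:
$G = \frac{1}{5}$ ($G = \frac{1}{-5 + 10} = \frac{1}{5} \approx 0.2$)
$\left(\left(K + G\right) \left(-7 - 10\right)\right)^{3} = \left(\left(-23 + \frac{1}{5}\right) \left(-7 - 10\right)\right)^{3} = \left(\left(- \frac{114}{5}\right) \left(-17\right)\right)^{3} = \left(\frac{1938}{5}\right)^{3} = \frac{7278825672}{125}$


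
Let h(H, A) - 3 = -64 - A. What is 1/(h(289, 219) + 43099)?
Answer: 1/42819 ≈ 2.3354e-5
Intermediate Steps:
h(H, A) = -61 - A (h(H, A) = 3 + (-64 - A) = -61 - A)
1/(h(289, 219) + 43099) = 1/((-61 - 1*219) + 43099) = 1/((-61 - 219) + 43099) = 1/(-280 + 43099) = 1/42819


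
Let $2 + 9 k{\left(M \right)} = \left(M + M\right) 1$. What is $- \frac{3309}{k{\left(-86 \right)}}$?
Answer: $\frac{9927}{58} \approx 171.16$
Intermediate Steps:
$k{\left(M \right)} = - \frac{2}{9} + \frac{2 M}{9}$ ($k{\left(M \right)} = - \frac{2}{9} + \frac{\left(M + M\right) 1}{9} = - \frac{2}{9} + \frac{2 M 1}{9} = - \frac{2}{9} + \frac{2 M}{9}$)
$- \frac{3309}{k{\left(-86 \right)}} = - \frac{3309}{- \frac{2}{9} + \frac{2}{9} \left(-86\right)} = - \frac{3309}{- \frac{2}{9} - \frac{172}{9}} = - \frac{3309}{- \frac{58}{3}} = \left(-3309\right) \left(- \frac{3}{58}\right) = \frac{9927}{58}$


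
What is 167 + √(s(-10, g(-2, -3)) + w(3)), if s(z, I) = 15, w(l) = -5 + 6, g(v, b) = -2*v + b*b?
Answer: 171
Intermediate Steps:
g(v, b) = b² - 2*v (g(v, b) = -2*v + b² = b² - 2*v)
w(l) = 1
167 + √(s(-10, g(-2, -3)) + w(3)) = 167 + √(15 + 1) = 167 + √16 = 167 + 4 = 171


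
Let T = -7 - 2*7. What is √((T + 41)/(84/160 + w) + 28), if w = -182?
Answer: 2*√367399767/7259 ≈ 5.2811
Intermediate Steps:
T = -21 (T = -7 - 14 = -21)
√((T + 41)/(84/160 + w) + 28) = √((-21 + 41)/(84/160 - 182) + 28) = √(20/(84*(1/160) - 182) + 28) = √(20/(21/40 - 182) + 28) = √(20/(-7259/40) + 28) = √(20*(-40/7259) + 28) = √(-800/7259 + 28) = √(202452/7259) = 2*√367399767/7259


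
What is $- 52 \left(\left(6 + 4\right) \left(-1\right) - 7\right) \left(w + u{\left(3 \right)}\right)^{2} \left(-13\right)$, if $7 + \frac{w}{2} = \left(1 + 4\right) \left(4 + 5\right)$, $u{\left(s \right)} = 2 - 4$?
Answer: $-62930192$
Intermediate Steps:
$u{\left(s \right)} = -2$ ($u{\left(s \right)} = 2 - 4 = -2$)
$w = 76$ ($w = -14 + 2 \left(1 + 4\right) \left(4 + 5\right) = -14 + 2 \cdot 5 \cdot 9 = -14 + 2 \cdot 45 = -14 + 90 = 76$)
$- 52 \left(\left(6 + 4\right) \left(-1\right) - 7\right) \left(w + u{\left(3 \right)}\right)^{2} \left(-13\right) = - 52 \left(\left(6 + 4\right) \left(-1\right) - 7\right) \left(76 - 2\right)^{2} \left(-13\right) = - 52 \left(10 \left(-1\right) - 7\right) 74^{2} \left(-13\right) = - 52 \left(-10 - 7\right) 5476 \left(-13\right) = \left(-52\right) \left(-17\right) \left(-71188\right) = 884 \left(-71188\right) = -62930192$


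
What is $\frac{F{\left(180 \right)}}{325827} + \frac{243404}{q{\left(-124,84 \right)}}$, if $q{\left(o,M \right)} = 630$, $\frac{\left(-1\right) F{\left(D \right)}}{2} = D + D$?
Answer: $\frac{629421758}{1629135} \approx 386.35$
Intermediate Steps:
$F{\left(D \right)} = - 4 D$ ($F{\left(D \right)} = - 2 \left(D + D\right) = - 2 \cdot 2 D = - 4 D$)
$\frac{F{\left(180 \right)}}{325827} + \frac{243404}{q{\left(-124,84 \right)}} = \frac{\left(-4\right) 180}{325827} + \frac{243404}{630} = \left(-720\right) \frac{1}{325827} + 243404 \cdot \frac{1}{630} = - \frac{80}{36203} + \frac{17386}{45} = \frac{629421758}{1629135}$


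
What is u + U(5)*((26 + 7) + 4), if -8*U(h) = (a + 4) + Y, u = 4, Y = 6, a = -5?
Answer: -153/8 ≈ -19.125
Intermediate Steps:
U(h) = -5/8 (U(h) = -((-5 + 4) + 6)/8 = -(-1 + 6)/8 = -⅛*5 = -5/8)
u + U(5)*((26 + 7) + 4) = 4 - 5*((26 + 7) + 4)/8 = 4 - 5*(33 + 4)/8 = 4 - 5/8*37 = 4 - 185/8 = -153/8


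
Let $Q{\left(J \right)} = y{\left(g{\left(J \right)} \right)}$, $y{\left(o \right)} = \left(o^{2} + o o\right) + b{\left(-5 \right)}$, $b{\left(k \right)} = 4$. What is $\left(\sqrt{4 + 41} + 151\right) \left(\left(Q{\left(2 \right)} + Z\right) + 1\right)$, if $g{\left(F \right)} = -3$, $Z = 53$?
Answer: $11476 + 228 \sqrt{5} \approx 11986.0$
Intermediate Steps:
$y{\left(o \right)} = 4 + 2 o^{2}$ ($y{\left(o \right)} = \left(o^{2} + o o\right) + 4 = \left(o^{2} + o^{2}\right) + 4 = 2 o^{2} + 4 = 4 + 2 o^{2}$)
$Q{\left(J \right)} = 22$ ($Q{\left(J \right)} = 4 + 2 \left(-3\right)^{2} = 4 + 2 \cdot 9 = 4 + 18 = 22$)
$\left(\sqrt{4 + 41} + 151\right) \left(\left(Q{\left(2 \right)} + Z\right) + 1\right) = \left(\sqrt{4 + 41} + 151\right) \left(\left(22 + 53\right) + 1\right) = \left(\sqrt{45} + 151\right) \left(75 + 1\right) = \left(3 \sqrt{5} + 151\right) 76 = \left(151 + 3 \sqrt{5}\right) 76 = 11476 + 228 \sqrt{5}$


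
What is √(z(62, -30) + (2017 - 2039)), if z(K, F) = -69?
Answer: I*√91 ≈ 9.5394*I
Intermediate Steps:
√(z(62, -30) + (2017 - 2039)) = √(-69 + (2017 - 2039)) = √(-69 - 22) = √(-91) = I*√91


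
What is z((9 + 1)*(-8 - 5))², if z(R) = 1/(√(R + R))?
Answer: -1/260 ≈ -0.0038462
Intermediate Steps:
z(R) = √2/(2*√R) (z(R) = 1/(√(2*R)) = 1/(√2*√R) = √2/(2*√R))
z((9 + 1)*(-8 - 5))² = (√2/(2*√((9 + 1)*(-8 - 5))))² = (√2/(2*√(10*(-13))))² = (√2/(2*√(-130)))² = (√2*(-I*√130/130)/2)² = (-I*√65/130)² = -1/260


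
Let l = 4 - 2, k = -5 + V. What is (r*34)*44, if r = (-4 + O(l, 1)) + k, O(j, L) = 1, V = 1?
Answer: -10472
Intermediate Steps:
k = -4 (k = -5 + 1 = -4)
l = 2
r = -7 (r = (-4 + 1) - 4 = -3 - 4 = -7)
(r*34)*44 = -7*34*44 = -238*44 = -10472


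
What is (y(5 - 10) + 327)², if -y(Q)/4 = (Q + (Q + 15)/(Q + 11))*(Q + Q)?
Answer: 337561/9 ≈ 37507.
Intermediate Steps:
y(Q) = -8*Q*(Q + (15 + Q)/(11 + Q)) (y(Q) = -4*(Q + (Q + 15)/(Q + 11))*(Q + Q) = -4*(Q + (15 + Q)/(11 + Q))*2*Q = -8*Q*(Q + (15 + Q)/(11 + Q)))
(y(5 - 10) + 327)² = (-8*(5 - 10)*(15 + (5 - 10)² + 12*(5 - 10))/(11 + (5 - 10)) + 327)² = (-8*(-5)*(15 + (-5)² + 12*(-5))/(11 - 5) + 327)² = (-8*(-5)*(15 + 25 - 60)/6 + 327)² = (-8*(-5)*⅙*(-20) + 327)² = (-400/3 + 327)² = (581/3)² = 337561/9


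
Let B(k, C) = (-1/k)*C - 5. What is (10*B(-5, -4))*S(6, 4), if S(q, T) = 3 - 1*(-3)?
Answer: -348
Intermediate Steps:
B(k, C) = -5 - C/k (B(k, C) = -C/k - 5 = -5 - C/k)
S(q, T) = 6 (S(q, T) = 3 + 3 = 6)
(10*B(-5, -4))*S(6, 4) = (10*(-5 - 1*(-4)/(-5)))*6 = (10*(-5 - 1*(-4)*(-⅕)))*6 = (10*(-5 - ⅘))*6 = (10*(-29/5))*6 = -58*6 = -348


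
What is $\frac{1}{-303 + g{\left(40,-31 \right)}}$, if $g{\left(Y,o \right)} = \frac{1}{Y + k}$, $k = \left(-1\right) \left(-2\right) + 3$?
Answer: $- \frac{45}{13634} \approx -0.0033006$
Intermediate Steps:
$k = 5$ ($k = 2 + 3 = 5$)
$g{\left(Y,o \right)} = \frac{1}{5 + Y}$ ($g{\left(Y,o \right)} = \frac{1}{Y + 5} = \frac{1}{5 + Y}$)
$\frac{1}{-303 + g{\left(40,-31 \right)}} = \frac{1}{-303 + \frac{1}{5 + 40}} = \frac{1}{-303 + \frac{1}{45}} = \frac{1}{- \frac{13634}{45}} = - \frac{45}{13634}$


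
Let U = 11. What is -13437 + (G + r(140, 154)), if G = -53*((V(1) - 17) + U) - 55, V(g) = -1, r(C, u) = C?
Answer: -12981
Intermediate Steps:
G = 316 (G = -53*((-1 - 17) + 11) - 55 = -53*(-18 + 11) - 55 = -53*(-7) - 55 = 371 - 55 = 316)
-13437 + (G + r(140, 154)) = -13437 + (316 + 140) = -13437 + 456 = -12981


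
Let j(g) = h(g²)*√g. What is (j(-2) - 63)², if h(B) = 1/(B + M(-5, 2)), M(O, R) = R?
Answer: (378 - I*√2)²/36 ≈ 3968.9 - 29.698*I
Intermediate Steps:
h(B) = 1/(2 + B) (h(B) = 1/(B + 2) = 1/(2 + B))
j(g) = √g/(2 + g²)
(j(-2) - 63)² = (√(-2)/(2 + (-2)²) - 63)² = ((I*√2)/(2 + 4) - 63)² = ((I*√2)/6 - 63)² = ((I*√2)*(⅙) - 63)² = (I*√2/6 - 63)² = (-63 + I*√2/6)²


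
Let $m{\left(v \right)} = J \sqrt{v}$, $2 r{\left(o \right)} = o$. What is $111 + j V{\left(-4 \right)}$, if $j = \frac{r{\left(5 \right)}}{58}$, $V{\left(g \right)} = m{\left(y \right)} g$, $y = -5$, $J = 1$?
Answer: $111 - \frac{5 i \sqrt{5}}{29} \approx 111.0 - 0.38553 i$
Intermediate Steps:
$r{\left(o \right)} = \frac{o}{2}$
$m{\left(v \right)} = \sqrt{v}$ ($m{\left(v \right)} = 1 \sqrt{v} = \sqrt{v}$)
$V{\left(g \right)} = i g \sqrt{5}$ ($V{\left(g \right)} = \sqrt{-5} g = i \sqrt{5} g = i g \sqrt{5}$)
$j = \frac{5}{116}$ ($j = \frac{\frac{1}{2} \cdot 5}{58} = \frac{5}{2} \cdot \frac{1}{58} = \frac{5}{116} \approx 0.043103$)
$111 + j V{\left(-4 \right)} = 111 + \frac{5 i \left(-4\right) \sqrt{5}}{116} = 111 + \frac{5 \left(- 4 i \sqrt{5}\right)}{116} = 111 - \frac{5 i \sqrt{5}}{29}$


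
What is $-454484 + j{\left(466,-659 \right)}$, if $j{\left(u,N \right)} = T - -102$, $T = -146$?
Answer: $-454528$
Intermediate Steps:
$j{\left(u,N \right)} = -44$ ($j{\left(u,N \right)} = -146 - -102 = -146 + 102 = -44$)
$-454484 + j{\left(466,-659 \right)} = -454484 - 44 = -454528$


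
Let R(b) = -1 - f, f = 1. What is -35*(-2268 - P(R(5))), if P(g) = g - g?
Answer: 79380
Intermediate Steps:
R(b) = -2 (R(b) = -1 - 1*1 = -1 - 1 = -2)
P(g) = 0
-35*(-2268 - P(R(5))) = -35*(-2268 - 1*0) = -35*(-2268 + 0) = -35*(-2268) = 79380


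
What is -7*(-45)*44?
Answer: 13860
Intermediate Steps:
-7*(-45)*44 = 315*44 = 13860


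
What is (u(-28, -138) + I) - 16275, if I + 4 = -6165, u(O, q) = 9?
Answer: -22435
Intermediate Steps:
I = -6169 (I = -4 - 6165 = -6169)
(u(-28, -138) + I) - 16275 = (9 - 6169) - 16275 = -6160 - 16275 = -22435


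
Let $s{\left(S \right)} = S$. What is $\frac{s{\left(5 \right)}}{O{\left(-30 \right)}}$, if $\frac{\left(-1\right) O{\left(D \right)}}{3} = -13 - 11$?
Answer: $\frac{5}{72} \approx 0.069444$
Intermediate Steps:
$O{\left(D \right)} = 72$ ($O{\left(D \right)} = - 3 \left(-13 - 11\right) = \left(-3\right) \left(-24\right) = 72$)
$\frac{s{\left(5 \right)}}{O{\left(-30 \right)}} = \frac{5}{72}$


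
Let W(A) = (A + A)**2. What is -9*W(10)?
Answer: -3600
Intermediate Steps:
W(A) = 4*A**2 (W(A) = (2*A)**2 = 4*A**2)
-9*W(10) = -36*10**2 = -36*100 = -9*400 = -3600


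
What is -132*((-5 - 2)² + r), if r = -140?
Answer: 12012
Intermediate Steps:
-132*((-5 - 2)² + r) = -132*((-5 - 2)² - 140) = -132*((-7)² - 140) = -132*(49 - 140) = -132*(-91) = 12012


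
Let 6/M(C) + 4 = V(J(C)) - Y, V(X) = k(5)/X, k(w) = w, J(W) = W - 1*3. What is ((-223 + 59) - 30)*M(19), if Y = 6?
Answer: 18624/155 ≈ 120.15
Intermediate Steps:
J(W) = -3 + W (J(W) = W - 3 = -3 + W)
V(X) = 5/X
M(C) = 6/(-10 + 5/(-3 + C)) (M(C) = 6/(-4 + (5/(-3 + C) - 1*6)) = 6/(-4 + (5/(-3 + C) - 6)) = 6/(-4 + (-6 + 5/(-3 + C))) = 6/(-10 + 5/(-3 + C)))
((-223 + 59) - 30)*M(19) = ((-223 + 59) - 30)*(6*(3 - 1*19)/(5*(-7 + 2*19))) = (-164 - 30)*(6*(3 - 19)/(5*(-7 + 38))) = -1164*(-16)/(5*31) = -194*(-96/155) = 18624/155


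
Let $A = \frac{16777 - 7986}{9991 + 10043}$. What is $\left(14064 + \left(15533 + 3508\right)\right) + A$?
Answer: $\frac{663234361}{20034} \approx 33105.0$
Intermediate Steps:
$A = \frac{8791}{20034} \approx 0.4388$
$\left(14064 + \left(15533 + 3508\right)\right) + A = \left(14064 + \left(15533 + 3508\right)\right) + \frac{8791}{20034} = \left(14064 + 19041\right) + \frac{8791}{20034} = 33105 + \frac{8791}{20034} = \frac{663234361}{20034}$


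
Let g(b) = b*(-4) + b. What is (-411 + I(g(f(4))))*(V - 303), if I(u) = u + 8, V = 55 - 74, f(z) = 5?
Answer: 134596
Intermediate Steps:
V = -19
g(b) = -3*b (g(b) = -4*b + b = -3*b)
I(u) = 8 + u
(-411 + I(g(f(4))))*(V - 303) = (-411 + (8 - 3*5))*(-19 - 303) = (-411 + (8 - 15))*(-322) = (-411 - 7)*(-322) = -418*(-322) = 134596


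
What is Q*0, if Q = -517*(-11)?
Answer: 0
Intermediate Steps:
Q = 5687
Q*0 = 5687*0 = 0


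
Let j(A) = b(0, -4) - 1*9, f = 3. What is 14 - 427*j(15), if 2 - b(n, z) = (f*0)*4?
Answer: 3003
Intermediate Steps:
b(n, z) = 2 (b(n, z) = 2 - 3*0*4 = 2 - 0*4 = 2 - 1*0 = 2 + 0 = 2)
j(A) = -7 (j(A) = 2 - 1*9 = 2 - 9 = -7)
14 - 427*j(15) = 14 - 427*(-7) = 14 + 2989 = 3003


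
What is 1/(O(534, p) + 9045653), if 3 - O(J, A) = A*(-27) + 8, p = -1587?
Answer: 1/9002799 ≈ 1.1108e-7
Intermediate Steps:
O(J, A) = -5 + 27*A (O(J, A) = 3 - (A*(-27) + 8) = 3 - (-27*A + 8) = 3 - (8 - 27*A) = 3 + (-8 + 27*A) = -5 + 27*A)
1/(O(534, p) + 9045653) = 1/((-5 + 27*(-1587)) + 9045653) = 1/((-5 - 42849) + 9045653) = 1/(-42854 + 9045653) = 1/9002799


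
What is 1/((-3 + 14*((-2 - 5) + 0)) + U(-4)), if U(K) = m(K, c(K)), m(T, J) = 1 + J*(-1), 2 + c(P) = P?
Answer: -1/94 ≈ -0.010638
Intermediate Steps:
c(P) = -2 + P
m(T, J) = 1 - J
U(K) = 3 - K (U(K) = 1 - (-2 + K) = 1 + (2 - K) = 3 - K)
1/((-3 + 14*((-2 - 5) + 0)) + U(-4)) = 1/((-3 + 14*((-2 - 5) + 0)) + (3 - 1*(-4))) = 1/((-3 + 14*(-7 + 0)) + (3 + 4)) = 1/((-3 + 14*(-7)) + 7) = 1/((-3 - 98) + 7) = 1/(-101 + 7) = 1/(-94) = -1/94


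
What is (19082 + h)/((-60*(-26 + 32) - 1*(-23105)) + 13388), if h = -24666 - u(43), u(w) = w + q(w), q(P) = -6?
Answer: -5621/36133 ≈ -0.15556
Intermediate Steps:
u(w) = -6 + w (u(w) = w - 6 = -6 + w)
h = -24703 (h = -24666 - (-6 + 43) = -24666 - 1*37 = -24666 - 37 = -24703)
(19082 + h)/((-60*(-26 + 32) - 1*(-23105)) + 13388) = (19082 - 24703)/((-60*(-26 + 32) - 1*(-23105)) + 13388) = -5621/((-60*6 + 23105) + 13388) = -5621/((-360 + 23105) + 13388) = -5621/(22745 + 13388) = -5621/36133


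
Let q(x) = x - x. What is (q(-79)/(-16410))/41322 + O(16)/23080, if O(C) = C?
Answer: 2/2885 ≈ 0.00069324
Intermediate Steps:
q(x) = 0
(q(-79)/(-16410))/41322 + O(16)/23080 = (0/(-16410))/41322 + 16/23080 = (0*(-1/16410))*(1/41322) + 16*(1/23080) = 0*(1/41322) + 2/2885 = 0 + 2/2885 = 2/2885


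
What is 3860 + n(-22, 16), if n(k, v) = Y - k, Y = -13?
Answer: 3869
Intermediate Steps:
n(k, v) = -13 - k
3860 + n(-22, 16) = 3860 + (-13 - 1*(-22)) = 3860 + (-13 + 22) = 3860 + 9 = 3869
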